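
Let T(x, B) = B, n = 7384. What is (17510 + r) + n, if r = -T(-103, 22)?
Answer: 24872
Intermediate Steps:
r = -22 (r = -1*22 = -22)
(17510 + r) + n = (17510 - 22) + 7384 = 17488 + 7384 = 24872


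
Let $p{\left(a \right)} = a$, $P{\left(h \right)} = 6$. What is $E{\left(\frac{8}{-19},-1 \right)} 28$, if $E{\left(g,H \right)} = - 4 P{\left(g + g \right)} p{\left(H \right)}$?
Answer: $672$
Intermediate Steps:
$E{\left(g,H \right)} = - 24 H$ ($E{\left(g,H \right)} = \left(-4\right) 6 H = - 24 H$)
$E{\left(\frac{8}{-19},-1 \right)} 28 = \left(-24\right) \left(-1\right) 28 = 24 \cdot 28 = 672$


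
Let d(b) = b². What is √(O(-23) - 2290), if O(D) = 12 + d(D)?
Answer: I*√1749 ≈ 41.821*I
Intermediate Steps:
O(D) = 12 + D²
√(O(-23) - 2290) = √((12 + (-23)²) - 2290) = √((12 + 529) - 2290) = √(541 - 2290) = √(-1749) = I*√1749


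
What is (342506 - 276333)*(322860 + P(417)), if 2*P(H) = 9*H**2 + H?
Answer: 73158817437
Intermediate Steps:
P(H) = H/2 + 9*H**2/2 (P(H) = (9*H**2 + H)/2 = (H + 9*H**2)/2 = H/2 + 9*H**2/2)
(342506 - 276333)*(322860 + P(417)) = (342506 - 276333)*(322860 + (1/2)*417*(1 + 9*417)) = 66173*(322860 + (1/2)*417*(1 + 3753)) = 66173*(322860 + (1/2)*417*3754) = 66173*(322860 + 782709) = 66173*1105569 = 73158817437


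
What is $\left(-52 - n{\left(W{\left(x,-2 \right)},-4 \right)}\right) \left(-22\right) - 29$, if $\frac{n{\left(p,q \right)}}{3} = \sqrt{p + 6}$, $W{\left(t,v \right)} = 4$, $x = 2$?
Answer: $1115 + 66 \sqrt{10} \approx 1323.7$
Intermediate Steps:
$n{\left(p,q \right)} = 3 \sqrt{6 + p}$ ($n{\left(p,q \right)} = 3 \sqrt{p + 6} = 3 \sqrt{6 + p}$)
$\left(-52 - n{\left(W{\left(x,-2 \right)},-4 \right)}\right) \left(-22\right) - 29 = \left(-52 - 3 \sqrt{6 + 4}\right) \left(-22\right) - 29 = \left(-52 - 3 \sqrt{10}\right) \left(-22\right) - 29 = \left(1144 + 66 \sqrt{10}\right) - 29 = 1115 + 66 \sqrt{10}$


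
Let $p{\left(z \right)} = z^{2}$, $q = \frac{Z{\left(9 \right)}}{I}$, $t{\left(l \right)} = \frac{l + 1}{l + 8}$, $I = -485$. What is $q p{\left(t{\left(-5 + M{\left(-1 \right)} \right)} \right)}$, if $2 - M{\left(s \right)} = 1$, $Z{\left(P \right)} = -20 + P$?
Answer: $\frac{99}{7760} \approx 0.012758$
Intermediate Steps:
$M{\left(s \right)} = 1$ ($M{\left(s \right)} = 2 - 1 = 1$)
$t{\left(l \right)} = \frac{1 + l}{8 + l}$
$q = \frac{11}{485}$ ($q = \frac{-20 + 9}{-485} = \left(-11\right) \left(- \frac{1}{485}\right) = \frac{11}{485} \approx 0.02268$)
$q p{\left(t{\left(-5 + M{\left(-1 \right)} \right)} \right)} = \frac{11 \left(\frac{1 + \left(-5 + 1\right)}{8 + \left(-5 + 1\right)}\right)^{2}}{485} = \frac{11 \left(\frac{1 - 4}{8 - 4}\right)^{2}}{485} = \frac{11 \left(\frac{1}{4} \left(-3\right)\right)^{2}}{485} = \frac{11 \left(- \frac{3}{4}\right)^{2}}{485} = \frac{11}{485} \cdot \frac{9}{16} = \frac{99}{7760}$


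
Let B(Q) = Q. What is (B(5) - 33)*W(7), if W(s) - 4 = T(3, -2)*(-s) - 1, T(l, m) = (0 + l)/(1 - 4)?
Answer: -280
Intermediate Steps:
T(l, m) = -l/3 (T(l, m) = l/(-3) = l*(-1/3) = -l/3)
W(s) = 3 + s (W(s) = 4 + ((-1/3*3)*(-s) - 1) = 4 + (-(-1)*s - 1) = 4 + (s - 1) = 4 + (-1 + s) = 3 + s)
(B(5) - 33)*W(7) = (5 - 33)*(3 + 7) = -28*10 = -280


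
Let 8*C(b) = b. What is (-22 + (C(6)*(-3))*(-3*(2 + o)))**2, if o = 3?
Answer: 2209/16 ≈ 138.06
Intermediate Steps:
C(b) = b/8
(-22 + (C(6)*(-3))*(-3*(2 + o)))**2 = (-22 + (((1/8)*6)*(-3))*(-3*(2 + 3)))**2 = (-22 + ((3/4)*(-3))*(-3*5))**2 = (-22 - 9/4*(-15))**2 = (-22 + 135/4)**2 = (47/4)**2 = 2209/16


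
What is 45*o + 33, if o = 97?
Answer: 4398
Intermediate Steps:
45*o + 33 = 45*97 + 33 = 4365 + 33 = 4398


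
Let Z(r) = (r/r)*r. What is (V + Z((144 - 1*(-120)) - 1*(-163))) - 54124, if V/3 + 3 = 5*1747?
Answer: -27501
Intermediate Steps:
Z(r) = r (Z(r) = 1*r = r)
V = 26196 (V = -9 + 3*(5*1747) = -9 + 3*8735 = -9 + 26205 = 26196)
(V + Z((144 - 1*(-120)) - 1*(-163))) - 54124 = (26196 + ((144 - 1*(-120)) - 1*(-163))) - 54124 = (26196 + ((144 + 120) + 163)) - 54124 = (26196 + (264 + 163)) - 54124 = (26196 + 427) - 54124 = 26623 - 54124 = -27501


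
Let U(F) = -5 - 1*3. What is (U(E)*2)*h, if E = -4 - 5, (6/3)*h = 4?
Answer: -32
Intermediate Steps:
h = 2 (h = (½)*4 = 2)
E = -9
U(F) = -8 (U(F) = -5 - 3 = -8)
(U(E)*2)*h = -8*2*2 = -16*2 = -32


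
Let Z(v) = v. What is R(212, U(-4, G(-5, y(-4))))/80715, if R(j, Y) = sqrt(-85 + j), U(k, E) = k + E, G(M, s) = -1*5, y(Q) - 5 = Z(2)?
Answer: sqrt(127)/80715 ≈ 0.00013962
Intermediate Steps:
y(Q) = 7 (y(Q) = 5 + 2 = 7)
G(M, s) = -5
U(k, E) = E + k
R(212, U(-4, G(-5, y(-4))))/80715 = sqrt(-85 + 212)/80715 = sqrt(127)*(1/80715) = sqrt(127)/80715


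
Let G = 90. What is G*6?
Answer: 540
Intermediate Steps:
G*6 = 90*6 = 540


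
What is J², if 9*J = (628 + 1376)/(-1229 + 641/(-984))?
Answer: 48006562816/1464044340529 ≈ 0.032790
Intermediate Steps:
J = -219104/1209977 (J = ((628 + 1376)/(-1229 + 641/(-984)))/9 = (2004/(-1229 + 641*(-1/984)))/9 = (2004/(-1229 - 641/984))/9 = (2004/(-1209977/984))/9 = (2004*(-984/1209977))/9 = (⅑)*(-1971936/1209977) = -219104/1209977 ≈ -0.18108)
J² = (-219104/1209977)² = 48006562816/1464044340529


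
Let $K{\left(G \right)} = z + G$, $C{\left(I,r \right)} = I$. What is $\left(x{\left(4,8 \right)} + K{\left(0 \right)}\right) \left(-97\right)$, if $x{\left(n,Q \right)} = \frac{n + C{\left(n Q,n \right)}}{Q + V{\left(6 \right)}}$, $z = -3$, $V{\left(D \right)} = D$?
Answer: $\frac{291}{7} \approx 41.571$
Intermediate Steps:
$x{\left(n,Q \right)} = \frac{n + Q n}{6 + Q}$ ($x{\left(n,Q \right)} = \frac{n + n Q}{Q + 6} = \frac{n + Q n}{6 + Q}$)
$K{\left(G \right)} = -3 + G$
$\left(x{\left(4,8 \right)} + K{\left(0 \right)}\right) \left(-97\right) = \left(\frac{4 \left(1 + 8\right)}{6 + 8} + \left(-3 + 0\right)\right) \left(-97\right) = \left(4 \cdot \frac{1}{14} \cdot 9 - 3\right) \left(-97\right) = \left(\frac{18}{7} - 3\right) \left(-97\right) = \left(- \frac{3}{7}\right) \left(-97\right) = \frac{291}{7}$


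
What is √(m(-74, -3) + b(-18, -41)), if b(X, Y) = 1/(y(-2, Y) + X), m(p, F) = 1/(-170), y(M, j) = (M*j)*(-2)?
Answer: 2*I*√170170/7735 ≈ 0.10666*I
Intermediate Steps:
y(M, j) = -2*M*j
m(p, F) = -1/170
b(X, Y) = 1/(X + 4*Y) (b(X, Y) = 1/(-2*(-2)*Y + X) = 1/(4*Y + X) = 1/(X + 4*Y))
√(m(-74, -3) + b(-18, -41)) = √(-1/170 + 1/(-18 + 4*(-41))) = √(-1/170 + 1/(-18 - 164)) = √(-1/170 + 1/(-182)) = √(-1/170 - 1/182) = √(-88/7735) = 2*I*√170170/7735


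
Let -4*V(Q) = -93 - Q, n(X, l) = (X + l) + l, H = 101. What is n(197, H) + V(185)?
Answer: 937/2 ≈ 468.50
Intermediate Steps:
n(X, l) = X + 2*l
V(Q) = 93/4 + Q/4 (V(Q) = -(-93 - Q)/4 = 93/4 + Q/4)
n(197, H) + V(185) = (197 + 2*101) + (93/4 + (¼)*185) = (197 + 202) + (93/4 + 185/4) = 399 + 139/2 = 937/2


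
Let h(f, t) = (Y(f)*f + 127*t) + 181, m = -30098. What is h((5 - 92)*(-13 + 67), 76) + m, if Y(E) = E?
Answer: 22050939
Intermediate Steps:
h(f, t) = 181 + f² + 127*t (h(f, t) = (f*f + 127*t) + 181 = (f² + 127*t) + 181 = 181 + f² + 127*t)
h((5 - 92)*(-13 + 67), 76) + m = (181 + ((5 - 92)*(-13 + 67))² + 127*76) - 30098 = (181 + (-87*54)² + 9652) - 30098 = (181 + (-4698)² + 9652) - 30098 = (181 + 22071204 + 9652) - 30098 = 22081037 - 30098 = 22050939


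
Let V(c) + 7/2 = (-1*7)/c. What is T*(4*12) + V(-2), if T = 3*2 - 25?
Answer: -912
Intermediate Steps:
V(c) = -7/2 - 7/c (V(c) = -7/2 + (-1*7)/c = -7/2 - 7/c)
T = -19 (T = 6 - 25 = -19)
T*(4*12) + V(-2) = -76*12 + (-7/2 - 7/(-2)) = -19*48 + (-7/2 - 7*(-½)) = -912 + (-7/2 + 7/2) = -912 + 0 = -912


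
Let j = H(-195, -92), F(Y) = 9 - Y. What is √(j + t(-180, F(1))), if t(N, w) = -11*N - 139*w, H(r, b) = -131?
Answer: √737 ≈ 27.148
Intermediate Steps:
t(N, w) = -139*w - 11*N
j = -131
√(j + t(-180, F(1))) = √(-131 + (-139*(9 - 1*1) - 11*(-180))) = √(-131 + (-139*(9 - 1) + 1980)) = √(-131 + (-139*8 + 1980)) = √(-131 + (-1112 + 1980)) = √(-131 + 868) = √737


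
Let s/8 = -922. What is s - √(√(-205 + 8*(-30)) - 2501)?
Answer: -7376 - √(-2501 + I*√445) ≈ -7376.2 - 50.01*I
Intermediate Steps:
s = -7376 (s = 8*(-922) = -7376)
s - √(√(-205 + 8*(-30)) - 2501) = -7376 - √(√(-205 + 8*(-30)) - 2501) = -7376 - √(√(-205 - 240) - 2501) = -7376 - √(√(-445) - 2501) = -7376 - √(I*√445 - 2501) = -7376 - √(-2501 + I*√445)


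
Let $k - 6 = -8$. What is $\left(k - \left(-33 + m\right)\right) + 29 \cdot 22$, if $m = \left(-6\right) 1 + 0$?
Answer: $675$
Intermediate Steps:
$k = -2$ ($k = 6 - 8 = -2$)
$m = -6$ ($m = -6 + 0 = -6$)
$\left(k - \left(-33 + m\right)\right) + 29 \cdot 22 = \left(-2 + \left(33 - -6\right)\right) + 29 \cdot 22 = \left(-2 + \left(33 + 6\right)\right) + 638 = \left(-2 + 39\right) + 638 = 37 + 638 = 675$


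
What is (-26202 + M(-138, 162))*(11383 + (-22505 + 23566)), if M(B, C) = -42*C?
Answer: -410726664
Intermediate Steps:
(-26202 + M(-138, 162))*(11383 + (-22505 + 23566)) = (-26202 - 42*162)*(11383 + (-22505 + 23566)) = (-26202 - 6804)*(11383 + 1061) = -33006*12444 = -410726664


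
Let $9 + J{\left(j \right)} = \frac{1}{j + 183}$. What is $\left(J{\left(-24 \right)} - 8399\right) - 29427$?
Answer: $- \frac{6015764}{159} \approx -37835.0$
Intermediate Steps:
$J{\left(j \right)} = -9 + \frac{1}{183 + j}$ ($J{\left(j \right)} = -9 + \frac{1}{j + 183} = -9 + \frac{1}{183 + j}$)
$\left(J{\left(-24 \right)} - 8399\right) - 29427 = \left(\frac{-1646 - -216}{183 - 24} - 8399\right) - 29427 = \left(\frac{-1646 + 216}{159} - 8399\right) - 29427 = \left(\frac{1}{159} \left(-1430\right) - 8399\right) - 29427 = \left(- \frac{1430}{159} - 8399\right) - 29427 = - \frac{1336871}{159} - 29427 = - \frac{6015764}{159}$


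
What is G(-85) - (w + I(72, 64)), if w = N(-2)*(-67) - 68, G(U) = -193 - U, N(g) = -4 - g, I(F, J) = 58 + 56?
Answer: -288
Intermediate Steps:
I(F, J) = 114
w = 66 (w = (-4 - 1*(-2))*(-67) - 68 = (-4 + 2)*(-67) - 68 = -2*(-67) - 68 = 134 - 68 = 66)
G(-85) - (w + I(72, 64)) = (-193 - 1*(-85)) - (66 + 114) = (-193 + 85) - 1*180 = -108 - 180 = -288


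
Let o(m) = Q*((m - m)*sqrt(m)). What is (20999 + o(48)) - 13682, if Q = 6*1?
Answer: 7317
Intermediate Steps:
Q = 6
o(m) = 0 (o(m) = 6*((m - m)*sqrt(m)) = 6*(0*sqrt(m)) = 6*0 = 0)
(20999 + o(48)) - 13682 = (20999 + 0) - 13682 = 20999 - 13682 = 7317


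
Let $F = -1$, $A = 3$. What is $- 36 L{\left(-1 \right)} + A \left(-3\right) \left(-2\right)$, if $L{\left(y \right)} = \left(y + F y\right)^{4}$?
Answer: $18$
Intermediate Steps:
$L{\left(y \right)} = 0$ ($L{\left(y \right)} = \left(y - y\right)^{4} = 0^{4} = 0$)
$- 36 L{\left(-1 \right)} + A \left(-3\right) \left(-2\right) = \left(-36\right) 0 + 3 \left(-3\right) \left(-2\right) = 0 - -18 = 0 + 18 = 18$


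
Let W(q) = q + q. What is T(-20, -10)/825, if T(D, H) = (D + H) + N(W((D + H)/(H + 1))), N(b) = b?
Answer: -14/495 ≈ -0.028283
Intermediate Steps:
W(q) = 2*q
T(D, H) = D + H + 2*(D + H)/(1 + H) (T(D, H) = (D + H) + 2*((D + H)/(H + 1)) = (D + H) + 2*((D + H)/(1 + H)) = (D + H) + 2*(D + H)/(1 + H) = D + H + 2*(D + H)/(1 + H))
T(-20, -10)/825 = ((2*(-20) + 2*(-10) + (1 - 10)*(-20 - 10))/(1 - 10))/825 = ((-40 - 20 - 9*(-30))/(-9))*(1/825) = -(-40 - 20 + 270)/9*(1/825) = -1/9*210*(1/825) = -70/3*1/825 = -14/495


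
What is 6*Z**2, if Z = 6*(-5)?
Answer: 5400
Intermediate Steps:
Z = -30
6*Z**2 = 6*(-30)**2 = 6*900 = 5400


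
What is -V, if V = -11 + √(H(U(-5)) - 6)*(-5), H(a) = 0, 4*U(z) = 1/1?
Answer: 11 + 5*I*√6 ≈ 11.0 + 12.247*I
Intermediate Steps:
U(z) = ¼ (U(z) = (¼)/1 = (¼)*1 = ¼)
V = -11 - 5*I*√6 (V = -11 + √(0 - 6)*(-5) = -11 + √(-6)*(-5) = -11 + (I*√6)*(-5) = -11 - 5*I*√6 ≈ -11.0 - 12.247*I)
-V = -(-11 - 5*I*√6) = 11 + 5*I*√6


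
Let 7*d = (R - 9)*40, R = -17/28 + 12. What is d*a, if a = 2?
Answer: 1340/49 ≈ 27.347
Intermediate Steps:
R = 319/28 (R = -17*1/28 + 12 = -17/28 + 12 = 319/28 ≈ 11.393)
d = 670/49 (d = ((319/28 - 9)*40)/7 = ((67/28)*40)/7 = (⅐)*(670/7) = 670/49 ≈ 13.673)
d*a = (670/49)*2 = 1340/49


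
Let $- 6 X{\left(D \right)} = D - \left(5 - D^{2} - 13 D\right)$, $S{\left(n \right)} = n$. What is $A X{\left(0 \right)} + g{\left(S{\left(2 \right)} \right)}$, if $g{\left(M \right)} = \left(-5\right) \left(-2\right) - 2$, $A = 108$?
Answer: $98$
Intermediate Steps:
$g{\left(M \right)} = 8$ ($g{\left(M \right)} = 10 - 2 = 8$)
$X{\left(D \right)} = \frac{5}{6} - \frac{7 D}{3} - \frac{D^{2}}{6}$ ($X{\left(D \right)} = - \frac{D - \left(5 - D^{2} - 13 D\right)}{6} = - \frac{D + \left(-5 + D^{2} + 13 D\right)}{6} = - \frac{-5 + D^{2} + 14 D}{6} = \frac{5}{6} - \frac{7 D}{3} - \frac{D^{2}}{6}$)
$A X{\left(0 \right)} + g{\left(S{\left(2 \right)} \right)} = 108 \left(\frac{5}{6} - 0 - \frac{0^{2}}{6}\right) + 8 = 108 \left(\frac{5}{6} + 0 - 0\right) + 8 = 108 \left(\frac{5}{6} + 0 + 0\right) + 8 = 108 \cdot \frac{5}{6} + 8 = 90 + 8 = 98$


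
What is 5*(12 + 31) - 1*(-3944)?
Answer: 4159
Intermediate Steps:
5*(12 + 31) - 1*(-3944) = 5*43 + 3944 = 215 + 3944 = 4159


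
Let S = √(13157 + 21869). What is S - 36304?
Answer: -36304 + √35026 ≈ -36117.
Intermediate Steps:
S = √35026 ≈ 187.15
S - 36304 = √35026 - 36304 = -36304 + √35026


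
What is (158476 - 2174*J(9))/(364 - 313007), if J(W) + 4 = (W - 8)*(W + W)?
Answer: -128040/312643 ≈ -0.40954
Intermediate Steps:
J(W) = -4 + 2*W*(-8 + W) (J(W) = -4 + (W - 8)*(W + W) = -4 + (-8 + W)*(2*W) = -4 + 2*W*(-8 + W))
(158476 - 2174*J(9))/(364 - 313007) = (158476 - 2174*(-4 - 16*9 + 2*9²))/(364 - 313007) = (158476 - 2174*(-4 - 144 + 2*81))/(-312643) = (158476 - 2174*(-4 - 144 + 162))*(-1/312643) = (158476 - 2174*14)*(-1/312643) = (158476 - 30436)*(-1/312643) = 128040*(-1/312643) = -128040/312643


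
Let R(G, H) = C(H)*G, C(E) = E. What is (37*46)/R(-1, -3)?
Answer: 1702/3 ≈ 567.33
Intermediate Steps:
R(G, H) = G*H (R(G, H) = H*G = G*H)
(37*46)/R(-1, -3) = (37*46)/((-1*(-3))) = 1702/3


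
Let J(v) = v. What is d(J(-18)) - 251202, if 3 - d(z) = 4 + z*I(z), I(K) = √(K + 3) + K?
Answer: -251527 + 18*I*√15 ≈ -2.5153e+5 + 69.714*I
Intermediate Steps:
I(K) = K + √(3 + K) (I(K) = √(3 + K) + K = K + √(3 + K))
d(z) = -1 - z*(z + √(3 + z)) (d(z) = 3 - (4 + z*(z + √(3 + z))) = 3 + (-4 - z*(z + √(3 + z))) = -1 - z*(z + √(3 + z)))
d(J(-18)) - 251202 = (-1 - 1*(-18)*(-18 + √(3 - 18))) - 251202 = (-1 - 1*(-18)*(-18 + √(-15))) - 251202 = (-1 - 1*(-18)*(-18 + I*√15)) - 251202 = (-1 + (-324 + 18*I*√15)) - 251202 = (-325 + 18*I*√15) - 251202 = -251527 + 18*I*√15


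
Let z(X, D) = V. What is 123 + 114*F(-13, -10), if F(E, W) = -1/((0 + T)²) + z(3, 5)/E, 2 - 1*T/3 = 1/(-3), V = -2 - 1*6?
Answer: 121557/637 ≈ 190.83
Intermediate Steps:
V = -8 (V = -2 - 6 = -8)
z(X, D) = -8
T = 7 (T = 6 - 3/(-3) = 6 - 3*(-1)/3 = 6 - 3*(-⅓) = 6 + 1 = 7)
F(E, W) = -1/49 - 8/E (F(E, W) = -1/((0 + 7)²) - 8/E = -1/(7²) - 8/E = -1/49 - 8/E)
123 + 114*F(-13, -10) = 123 + 114*((1/49)*(-392 - 1*(-13))/(-13)) = 123 + 114*((1/49)*(-1/13)*(-392 + 13)) = 123 + 114*((1/49)*(-1/13)*(-379)) = 123 + 114*(379/637) = 123 + 43206/637 = 121557/637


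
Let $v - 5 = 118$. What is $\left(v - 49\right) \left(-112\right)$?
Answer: $-8288$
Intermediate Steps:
$v = 123$ ($v = 5 + 118 = 123$)
$\left(v - 49\right) \left(-112\right) = \left(123 - 49\right) \left(-112\right) = 74 \left(-112\right) = -8288$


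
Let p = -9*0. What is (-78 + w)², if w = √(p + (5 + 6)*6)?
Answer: (78 - √66)² ≈ 4882.6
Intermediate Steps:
p = 0
w = √66 (w = √(0 + (5 + 6)*6) = √(0 + 11*6) = √(0 + 66) = √66 ≈ 8.1240)
(-78 + w)² = (-78 + √66)²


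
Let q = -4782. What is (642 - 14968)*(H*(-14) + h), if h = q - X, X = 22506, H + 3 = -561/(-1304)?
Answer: 127274468997/326 ≈ 3.9041e+8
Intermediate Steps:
H = -3351/1304 (H = -3 - 561/(-1304) = -3 - 561*(-1/1304) = -3 + 561/1304 = -3351/1304 ≈ -2.5698)
h = -27288 (h = -4782 - 1*22506 = -4782 - 22506 = -27288)
(642 - 14968)*(H*(-14) + h) = (642 - 14968)*(-3351/1304*(-14) - 27288) = -14326*(23457/652 - 27288) = -14326*(-17768319/652) = 127274468997/326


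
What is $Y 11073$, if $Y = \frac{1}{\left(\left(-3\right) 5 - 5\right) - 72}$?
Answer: $- \frac{11073}{92} \approx -120.36$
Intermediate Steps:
$Y = - \frac{1}{92}$ ($Y = \frac{1}{\left(-15 - 5\right) - 72} = \frac{1}{-20 - 72} = \frac{1}{-92} = - \frac{1}{92} \approx -0.01087$)
$Y 11073 = \left(- \frac{1}{92}\right) 11073 = - \frac{11073}{92}$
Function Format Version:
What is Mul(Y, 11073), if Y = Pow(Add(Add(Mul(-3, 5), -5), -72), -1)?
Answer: Rational(-11073, 92) ≈ -120.36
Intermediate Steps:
Y = Rational(-1, 92) (Y = Pow(Add(Add(-15, -5), -72), -1) = Pow(Add(-20, -72), -1) = Pow(-92, -1) = Rational(-1, 92) ≈ -0.010870)
Mul(Y, 11073) = Mul(Rational(-1, 92), 11073) = Rational(-11073, 92)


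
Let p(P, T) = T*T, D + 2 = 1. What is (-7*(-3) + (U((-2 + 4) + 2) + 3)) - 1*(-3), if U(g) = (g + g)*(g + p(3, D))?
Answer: 67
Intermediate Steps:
D = -1 (D = -2 + 1 = -1)
p(P, T) = T²
U(g) = 2*g*(1 + g) (U(g) = (g + g)*(g + (-1)²) = (2*g)*(g + 1) = (2*g)*(1 + g) = 2*g*(1 + g))
(-7*(-3) + (U((-2 + 4) + 2) + 3)) - 1*(-3) = (-7*(-3) + (2*((-2 + 4) + 2)*(1 + ((-2 + 4) + 2)) + 3)) - 1*(-3) = (21 + (2*(2 + 2)*(1 + (2 + 2)) + 3)) + 3 = (21 + (2*4*(1 + 4) + 3)) + 3 = (21 + (2*4*5 + 3)) + 3 = (21 + (40 + 3)) + 3 = (21 + 43) + 3 = 64 + 3 = 67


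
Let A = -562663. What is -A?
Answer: 562663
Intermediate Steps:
-A = -1*(-562663) = 562663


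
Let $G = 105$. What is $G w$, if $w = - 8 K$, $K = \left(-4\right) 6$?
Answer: $20160$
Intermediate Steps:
$K = -24$
$w = 192$ ($w = \left(-8\right) \left(-24\right) = 192$)
$G w = 105 \cdot 192 = 20160$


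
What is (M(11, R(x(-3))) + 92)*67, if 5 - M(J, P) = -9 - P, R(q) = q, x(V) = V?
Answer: 6901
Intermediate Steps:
M(J, P) = 14 + P (M(J, P) = 5 - (-9 - P) = 5 + (9 + P) = 14 + P)
(M(11, R(x(-3))) + 92)*67 = ((14 - 3) + 92)*67 = (11 + 92)*67 = 103*67 = 6901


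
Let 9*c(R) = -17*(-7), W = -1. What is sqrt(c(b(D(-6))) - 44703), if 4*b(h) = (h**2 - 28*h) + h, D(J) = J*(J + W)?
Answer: 4*I*sqrt(25138)/3 ≈ 211.4*I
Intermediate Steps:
D(J) = J*(-1 + J) (D(J) = J*(J - 1) = J*(-1 + J))
b(h) = -27*h/4 + h**2/4 (b(h) = ((h**2 - 28*h) + h)/4 = (h**2 - 27*h)/4 = -27*h/4 + h**2/4)
c(R) = 119/9 (c(R) = (-17*(-7))/9 = (1/9)*119 = 119/9)
sqrt(c(b(D(-6))) - 44703) = sqrt(119/9 - 44703) = sqrt(-402208/9) = 4*I*sqrt(25138)/3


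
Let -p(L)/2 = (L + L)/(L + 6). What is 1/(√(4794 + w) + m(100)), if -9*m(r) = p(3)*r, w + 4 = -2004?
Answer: -5400/935497 + 729*√2786/1870994 ≈ 0.014793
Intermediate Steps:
p(L) = -4*L/(6 + L) (p(L) = -2*(L + L)/(L + 6) = -2*2*L/(6 + L) = -4*L/(6 + L))
w = -2008 (w = -4 - 2004 = -2008)
m(r) = 4*r/27 (m(r) = -(-4*3/(6 + 3))*r/9 = -(-4*3/9)*r/9 = -(-4*3*⅑)*r/9 = -(-4)*r/27 = 4*r/27)
1/(√(4794 + w) + m(100)) = 1/(√(4794 - 2008) + (4/27)*100) = 1/(√2786 + 400/27) = 1/(400/27 + √2786)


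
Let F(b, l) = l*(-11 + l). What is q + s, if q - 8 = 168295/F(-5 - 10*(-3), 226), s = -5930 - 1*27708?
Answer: -326782681/9718 ≈ -33627.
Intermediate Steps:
s = -33638 (s = -5930 - 27708 = -33638)
q = 111403/9718 (q = 8 + 168295/((226*(-11 + 226))) = 8 + 168295/((226*215)) = 8 + 168295/48590 = 8 + 168295*(1/48590) = 8 + 33659/9718 = 111403/9718 ≈ 11.464)
q + s = 111403/9718 - 33638 = -326782681/9718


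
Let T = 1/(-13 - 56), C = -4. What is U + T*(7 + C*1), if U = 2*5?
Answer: 229/23 ≈ 9.9565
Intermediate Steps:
T = -1/69 (T = 1/(-69) = -1/69 ≈ -0.014493)
U = 10
U + T*(7 + C*1) = 10 - (7 - 4*1)/69 = 10 - (7 - 4)/69 = 10 - 1/69*3 = 10 - 1/23 = 229/23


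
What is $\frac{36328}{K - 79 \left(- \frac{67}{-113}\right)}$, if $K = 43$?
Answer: $- \frac{2052532}{217} \approx -9458.7$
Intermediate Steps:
$\frac{36328}{K - 79 \left(- \frac{67}{-113}\right)} = \frac{36328}{43 - 79 \left(- \frac{67}{-113}\right)} = \frac{36328}{43 - 79 \left(\left(-67\right) \left(- \frac{1}{113}\right)\right)} = \frac{36328}{43 - \frac{5293}{113}} = \frac{36328}{- \frac{434}{113}} = 36328 \left(- \frac{113}{434}\right) = - \frac{2052532}{217}$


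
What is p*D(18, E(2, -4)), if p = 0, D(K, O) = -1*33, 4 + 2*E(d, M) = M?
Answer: 0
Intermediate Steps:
E(d, M) = -2 + M/2
D(K, O) = -33
p*D(18, E(2, -4)) = 0*(-33) = 0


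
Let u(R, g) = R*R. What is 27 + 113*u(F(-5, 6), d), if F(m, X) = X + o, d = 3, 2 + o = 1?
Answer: 2852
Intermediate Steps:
o = -1 (o = -2 + 1 = -1)
F(m, X) = -1 + X (F(m, X) = X - 1 = -1 + X)
u(R, g) = R**2
27 + 113*u(F(-5, 6), d) = 27 + 113*(-1 + 6)**2 = 27 + 113*5**2 = 27 + 113*25 = 27 + 2825 = 2852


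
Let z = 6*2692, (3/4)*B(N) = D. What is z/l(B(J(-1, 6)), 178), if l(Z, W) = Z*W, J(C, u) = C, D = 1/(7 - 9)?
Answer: -12114/89 ≈ -136.11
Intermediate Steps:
D = -½ (D = 1/(-2) = -½ ≈ -0.50000)
B(N) = -⅔ (B(N) = (4/3)*(-½) = -⅔)
l(Z, W) = W*Z
z = 16152
z/l(B(J(-1, 6)), 178) = 16152/((178*(-⅔))) = 16152/(-356/3) = 16152*(-3/356) = -12114/89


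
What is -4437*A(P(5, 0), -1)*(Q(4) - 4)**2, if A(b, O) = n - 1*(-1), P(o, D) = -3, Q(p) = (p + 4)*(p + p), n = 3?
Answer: -63892800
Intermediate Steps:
Q(p) = 2*p*(4 + p) (Q(p) = (4 + p)*(2*p) = 2*p*(4 + p))
A(b, O) = 4 (A(b, O) = 3 - 1*(-1) = 3 + 1 = 4)
-4437*A(P(5, 0), -1)*(Q(4) - 4)**2 = -17748*(2*4*(4 + 4) - 4)**2 = -17748*(2*4*8 - 4)**2 = -17748*(64 - 4)**2 = -17748*60**2 = -17748*3600 = -4437*14400 = -63892800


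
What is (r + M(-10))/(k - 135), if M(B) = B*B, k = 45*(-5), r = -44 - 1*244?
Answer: 47/90 ≈ 0.52222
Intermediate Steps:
r = -288 (r = -44 - 244 = -288)
k = -225
M(B) = B**2
(r + M(-10))/(k - 135) = (-288 + (-10)**2)/(-225 - 135) = (-288 + 100)/(-360) = -188*(-1/360) = 47/90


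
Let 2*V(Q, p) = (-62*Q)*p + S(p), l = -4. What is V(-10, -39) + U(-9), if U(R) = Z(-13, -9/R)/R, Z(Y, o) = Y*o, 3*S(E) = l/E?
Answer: -157151/13 ≈ -12089.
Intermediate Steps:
S(E) = -4/(3*E) (S(E) = (-4/E)/3 = -4/(3*E))
V(Q, p) = -2/(3*p) - 31*Q*p (V(Q, p) = ((-62*Q)*p - 4/(3*p))/2 = (-62*Q*p - 4/(3*p))/2 = (-4/(3*p) - 62*Q*p)/2 = -2/(3*p) - 31*Q*p)
U(R) = 117/R**2 (U(R) = (-(-117)/R)/R = (117/R)/R = 117/R**2)
V(-10, -39) + U(-9) = (-2/3/(-39) - 31*(-10)*(-39)) + 117/(-9)**2 = (-2/3*(-1/39) - 12090) + 117*(1/81) = (2/117 - 12090) + 13/9 = -1414528/117 + 13/9 = -157151/13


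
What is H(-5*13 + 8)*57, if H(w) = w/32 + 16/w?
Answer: -3761/32 ≈ -117.53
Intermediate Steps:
H(w) = 16/w + w/32 (H(w) = w*(1/32) + 16/w = w/32 + 16/w = 16/w + w/32)
H(-5*13 + 8)*57 = (16/(-5*13 + 8) + (-5*13 + 8)/32)*57 = (16/(-65 + 8) + (-65 + 8)/32)*57 = (16/(-57) + (1/32)*(-57))*57 = (16*(-1/57) - 57/32)*57 = (-16/57 - 57/32)*57 = -3761/1824*57 = -3761/32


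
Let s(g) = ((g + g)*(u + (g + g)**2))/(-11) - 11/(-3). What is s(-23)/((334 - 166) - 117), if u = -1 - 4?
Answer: 291439/1683 ≈ 173.17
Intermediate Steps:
u = -5
s(g) = 11/3 - 2*g*(-5 + 4*g**2)/11 (s(g) = ((g + g)*(-5 + (g + g)**2))/(-11) - 11/(-3) = ((2*g)*(-5 + (2*g)**2))*(-1/11) - 11*(-1/3) = ((2*g)*(-5 + 4*g**2))*(-1/11) + 11/3 = (2*g*(-5 + 4*g**2))*(-1/11) + 11/3 = -2*g*(-5 + 4*g**2)/11 + 11/3 = 11/3 - 2*g*(-5 + 4*g**2)/11)
s(-23)/((334 - 166) - 117) = (11/3 - 8/11*(-23)**3 + (10/11)*(-23))/((334 - 166) - 117) = (11/3 - 8/11*(-12167) - 230/11)/(168 - 117) = (11/3 + 97336/11 - 230/11)/51 = (291439/33)*(1/51) = 291439/1683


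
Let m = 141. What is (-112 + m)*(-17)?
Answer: -493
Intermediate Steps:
(-112 + m)*(-17) = (-112 + 141)*(-17) = 29*(-17) = -493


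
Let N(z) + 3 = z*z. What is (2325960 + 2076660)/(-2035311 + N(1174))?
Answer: -2201310/328519 ≈ -6.7007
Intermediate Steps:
N(z) = -3 + z² (N(z) = -3 + z*z = -3 + z²)
(2325960 + 2076660)/(-2035311 + N(1174)) = (2325960 + 2076660)/(-2035311 + (-3 + 1174²)) = 4402620/(-2035311 + (-3 + 1378276)) = 4402620/(-2035311 + 1378273) = 4402620/(-657038) = 4402620*(-1/657038) = -2201310/328519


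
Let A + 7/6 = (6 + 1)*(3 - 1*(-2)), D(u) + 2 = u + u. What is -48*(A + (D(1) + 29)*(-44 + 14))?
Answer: 40136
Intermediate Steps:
D(u) = -2 + 2*u (D(u) = -2 + (u + u) = -2 + 2*u)
A = 203/6 (A = -7/6 + (6 + 1)*(3 - 1*(-2)) = -7/6 + 7*(3 + 2) = -7/6 + 7*5 = -7/6 + 35 = 203/6 ≈ 33.833)
-48*(A + (D(1) + 29)*(-44 + 14)) = -48*(203/6 + ((-2 + 2*1) + 29)*(-44 + 14)) = -48*(203/6 + ((-2 + 2) + 29)*(-30)) = -48*(203/6 + (0 + 29)*(-30)) = -48*(203/6 + 29*(-30)) = -48*(203/6 - 870) = -48*(-5017/6) = 40136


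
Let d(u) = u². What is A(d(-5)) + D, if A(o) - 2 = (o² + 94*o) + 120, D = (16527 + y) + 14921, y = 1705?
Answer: 36250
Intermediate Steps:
D = 33153 (D = (16527 + 1705) + 14921 = 18232 + 14921 = 33153)
A(o) = 122 + o² + 94*o (A(o) = 2 + ((o² + 94*o) + 120) = 2 + (120 + o² + 94*o) = 122 + o² + 94*o)
A(d(-5)) + D = (122 + ((-5)²)² + 94*(-5)²) + 33153 = (122 + 25² + 94*25) + 33153 = (122 + 625 + 2350) + 33153 = 3097 + 33153 = 36250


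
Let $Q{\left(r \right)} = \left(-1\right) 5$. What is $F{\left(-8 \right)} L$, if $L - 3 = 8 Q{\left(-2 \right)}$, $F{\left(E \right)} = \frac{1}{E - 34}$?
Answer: $\frac{37}{42} \approx 0.88095$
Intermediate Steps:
$Q{\left(r \right)} = -5$
$F{\left(E \right)} = \frac{1}{-34 + E}$
$L = -37$ ($L = 3 + 8 \left(-5\right) = 3 - 40 = -37$)
$F{\left(-8 \right)} L = \frac{1}{-34 - 8} \left(-37\right) = \frac{1}{-42} \left(-37\right) = \left(- \frac{1}{42}\right) \left(-37\right) = \frac{37}{42}$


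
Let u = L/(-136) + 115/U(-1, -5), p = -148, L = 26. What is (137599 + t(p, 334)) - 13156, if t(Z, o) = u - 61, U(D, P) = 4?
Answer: 4229959/34 ≈ 1.2441e+5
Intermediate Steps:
u = 971/34 (u = 26/(-136) + 115/4 = 26*(-1/136) + 115*(1/4) = -13/68 + 115/4 = 971/34 ≈ 28.559)
t(Z, o) = -1103/34 (t(Z, o) = 971/34 - 61 = -1103/34)
(137599 + t(p, 334)) - 13156 = (137599 - 1103/34) - 13156 = 4677263/34 - 13156 = 4229959/34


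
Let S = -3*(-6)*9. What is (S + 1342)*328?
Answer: 493312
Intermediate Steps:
S = 162 (S = 18*9 = 162)
(S + 1342)*328 = (162 + 1342)*328 = 1504*328 = 493312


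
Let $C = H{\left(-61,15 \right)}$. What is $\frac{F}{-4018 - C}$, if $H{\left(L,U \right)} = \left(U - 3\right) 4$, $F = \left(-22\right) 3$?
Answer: $\frac{33}{2033} \approx 0.016232$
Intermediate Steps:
$F = -66$
$H{\left(L,U \right)} = -12 + 4 U$ ($H{\left(L,U \right)} = \left(-3 + U\right) 4 = -12 + 4 U$)
$C = 48$ ($C = -12 + 4 \cdot 15 = -12 + 60 = 48$)
$\frac{F}{-4018 - C} = - \frac{66}{-4018 - 48} = - \frac{66}{-4066} = \left(-66\right) \left(- \frac{1}{4066}\right) = \frac{33}{2033}$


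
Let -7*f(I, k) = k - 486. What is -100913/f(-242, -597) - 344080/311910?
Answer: -7356768515/11259951 ≈ -653.36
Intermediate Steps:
f(I, k) = 486/7 - k/7 (f(I, k) = -(k - 486)/7 = -(-486 + k)/7 = 486/7 - k/7)
-100913/f(-242, -597) - 344080/311910 = -100913/(486/7 - 1/7*(-597)) - 344080/311910 = -100913/(486/7 + 597/7) - 344080*1/311910 = -100913/1083/7 - 34408/31191 = -100913*7/1083 - 34408/31191 = -706391/1083 - 34408/31191 = -7356768515/11259951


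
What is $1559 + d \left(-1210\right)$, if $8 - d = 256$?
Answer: $301639$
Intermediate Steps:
$d = -248$ ($d = 8 - 256 = -248$)
$1559 + d \left(-1210\right) = 1559 - -300080 = 1559 + 300080 = 301639$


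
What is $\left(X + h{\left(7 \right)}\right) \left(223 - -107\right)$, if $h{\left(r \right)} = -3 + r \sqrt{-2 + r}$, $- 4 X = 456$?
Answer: $-38610 + 2310 \sqrt{5} \approx -33445.0$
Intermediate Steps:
$X = -114$ ($X = \left(- \frac{1}{4}\right) 456 = -114$)
$\left(X + h{\left(7 \right)}\right) \left(223 - -107\right) = \left(-114 - \left(3 - 7 \sqrt{-2 + 7}\right)\right) \left(223 - -107\right) = \left(-114 - \left(3 - 7 \sqrt{5}\right)\right) \left(223 + 107\right) = \left(-117 + 7 \sqrt{5}\right) 330 = -38610 + 2310 \sqrt{5}$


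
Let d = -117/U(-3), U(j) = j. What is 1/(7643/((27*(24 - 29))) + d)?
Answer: -135/2378 ≈ -0.056770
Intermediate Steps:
d = 39 (d = -117/(-3) = -117*(-1/3) = 39)
1/(7643/((27*(24 - 29))) + d) = 1/(7643/((27*(24 - 29))) + 39) = 1/(7643/((27*(-5))) + 39) = 1/(7643/(-135) + 39) = 1/(7643*(-1/135) + 39) = 1/(-7643/135 + 39) = 1/(-2378/135) = -135/2378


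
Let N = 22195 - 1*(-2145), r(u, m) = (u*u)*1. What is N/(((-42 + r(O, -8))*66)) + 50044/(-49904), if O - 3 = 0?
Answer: -165457399/13586364 ≈ -12.178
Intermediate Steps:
O = 3 (O = 3 + 0 = 3)
r(u, m) = u² (r(u, m) = u²*1 = u²)
N = 24340 (N = 22195 + 2145 = 24340)
N/(((-42 + r(O, -8))*66)) + 50044/(-49904) = 24340/(((-42 + 3²)*66)) + 50044/(-49904) = 24340/(((-42 + 9)*66)) + 50044*(-1/49904) = 24340/((-33*66)) - 12511/12476 = 24340/(-2178) - 12511/12476 = 24340*(-1/2178) - 12511/12476 = -12170/1089 - 12511/12476 = -165457399/13586364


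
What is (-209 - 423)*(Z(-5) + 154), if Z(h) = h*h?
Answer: -113128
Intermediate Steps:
Z(h) = h**2
(-209 - 423)*(Z(-5) + 154) = (-209 - 423)*((-5)**2 + 154) = -632*(25 + 154) = -632*179 = -113128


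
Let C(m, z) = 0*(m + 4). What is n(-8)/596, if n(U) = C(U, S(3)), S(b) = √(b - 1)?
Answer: 0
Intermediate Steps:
S(b) = √(-1 + b)
C(m, z) = 0 (C(m, z) = 0*(4 + m) = 0)
n(U) = 0
n(-8)/596 = 0/596 = 0*(1/596) = 0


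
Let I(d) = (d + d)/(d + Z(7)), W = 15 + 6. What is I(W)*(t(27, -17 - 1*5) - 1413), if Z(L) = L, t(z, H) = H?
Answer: -4305/2 ≈ -2152.5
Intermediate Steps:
W = 21
I(d) = 2*d/(7 + d) (I(d) = (d + d)/(d + 7) = (2*d)/(7 + d) = 2*d/(7 + d))
I(W)*(t(27, -17 - 1*5) - 1413) = (2*21/(7 + 21))*((-17 - 1*5) - 1413) = (2*21/28)*((-17 - 5) - 1413) = (2*21*(1/28))*(-22 - 1413) = (3/2)*(-1435) = -4305/2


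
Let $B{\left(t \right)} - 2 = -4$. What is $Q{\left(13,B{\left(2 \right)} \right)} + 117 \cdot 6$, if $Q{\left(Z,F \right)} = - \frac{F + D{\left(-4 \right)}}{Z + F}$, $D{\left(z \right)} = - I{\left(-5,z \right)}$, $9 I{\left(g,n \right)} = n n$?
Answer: $\frac{69532}{99} \approx 702.34$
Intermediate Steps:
$I{\left(g,n \right)} = \frac{n^{2}}{9}$ ($I{\left(g,n \right)} = \frac{n n}{9} = \frac{n^{2}}{9}$)
$B{\left(t \right)} = -2$ ($B{\left(t \right)} = 2 - 4 = -2$)
$D{\left(z \right)} = - \frac{z^{2}}{9}$
$Q{\left(Z,F \right)} = - \frac{- \frac{16}{9} + F}{F + Z}$ ($Q{\left(Z,F \right)} = - \frac{F - \frac{\left(-4\right)^{2}}{9}}{Z + F} = - \frac{F - \frac{16}{9}}{F + Z} = - \frac{- \frac{16}{9} + F}{F + Z}$)
$Q{\left(13,B{\left(2 \right)} \right)} + 117 \cdot 6 = \frac{\frac{16}{9} - -2}{-2 + 13} + 117 \cdot 6 = \frac{\frac{16}{9} + 2}{11} + 702 = \frac{1}{11} \cdot \frac{34}{9} + 702 = \frac{34}{99} + 702 = \frac{69532}{99}$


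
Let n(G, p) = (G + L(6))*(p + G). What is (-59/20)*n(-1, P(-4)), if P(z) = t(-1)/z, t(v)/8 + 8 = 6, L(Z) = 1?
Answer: 0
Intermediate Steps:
t(v) = -16 (t(v) = -64 + 8*6 = -64 + 48 = -16)
P(z) = -16/z
n(G, p) = (1 + G)*(G + p) (n(G, p) = (G + 1)*(p + G) = (1 + G)*(G + p))
(-59/20)*n(-1, P(-4)) = (-59/20)*(-1 - 16/(-4) + (-1)² - (-16)/(-4)) = ((1/20)*(-59))*(-1 - 16*(-¼) + 1 - (-16)*(-1)/4) = -59*(-1 + 4 + 1 - 1*4)/20 = -59*(-1 + 4 + 1 - 4)/20 = -59/20*0 = 0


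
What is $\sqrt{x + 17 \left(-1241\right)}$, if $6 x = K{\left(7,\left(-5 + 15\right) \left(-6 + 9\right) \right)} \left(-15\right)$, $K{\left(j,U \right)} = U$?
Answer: $2 i \sqrt{5293} \approx 145.51 i$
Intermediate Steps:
$x = -75$ ($x = \frac{\left(-5 + 15\right) \left(-6 + 9\right) \left(-15\right)}{6} = \frac{10 \cdot 3 \left(-15\right)}{6} = \frac{30 \left(-15\right)}{6} = \frac{1}{6} \left(-450\right) = -75$)
$\sqrt{x + 17 \left(-1241\right)} = \sqrt{-75 + 17 \left(-1241\right)} = \sqrt{-75 - 21097} = \sqrt{-21172} = 2 i \sqrt{5293}$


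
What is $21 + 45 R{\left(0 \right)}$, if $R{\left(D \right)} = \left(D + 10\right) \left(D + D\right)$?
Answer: $21$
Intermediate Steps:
$R{\left(D \right)} = 2 D \left(10 + D\right)$ ($R{\left(D \right)} = \left(10 + D\right) 2 D = 2 D \left(10 + D\right)$)
$21 + 45 R{\left(0 \right)} = 21 + 45 \cdot 2 \cdot 0 \left(10 + 0\right) = 21 + 45 \cdot 2 \cdot 0 \cdot 10 = 21 + 45 \cdot 0 = 21 + 0 = 21$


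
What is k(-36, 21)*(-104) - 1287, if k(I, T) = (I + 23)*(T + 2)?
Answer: 29809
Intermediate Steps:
k(I, T) = (2 + T)*(23 + I) (k(I, T) = (23 + I)*(2 + T) = (2 + T)*(23 + I))
k(-36, 21)*(-104) - 1287 = (46 + 2*(-36) + 23*21 - 36*21)*(-104) - 1287 = (46 - 72 + 483 - 756)*(-104) - 1287 = -299*(-104) - 1287 = 31096 - 1287 = 29809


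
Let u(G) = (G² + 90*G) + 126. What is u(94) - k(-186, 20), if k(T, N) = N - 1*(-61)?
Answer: 17341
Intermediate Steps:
k(T, N) = 61 + N (k(T, N) = N + 61 = 61 + N)
u(G) = 126 + G² + 90*G
u(94) - k(-186, 20) = (126 + 94² + 90*94) - (61 + 20) = (126 + 8836 + 8460) - 1*81 = 17422 - 81 = 17341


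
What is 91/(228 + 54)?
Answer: 91/282 ≈ 0.32269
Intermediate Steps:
91/(228 + 54) = 91/282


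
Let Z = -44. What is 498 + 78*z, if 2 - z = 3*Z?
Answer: 10950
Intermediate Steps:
z = 134 (z = 2 - 3*(-44) = 2 - 1*(-132) = 2 + 132 = 134)
498 + 78*z = 498 + 78*134 = 498 + 10452 = 10950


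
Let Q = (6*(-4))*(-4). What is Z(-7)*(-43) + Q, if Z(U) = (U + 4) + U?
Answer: 526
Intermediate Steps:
Z(U) = 4 + 2*U (Z(U) = (4 + U) + U = 4 + 2*U)
Q = 96 (Q = -24*(-4) = 96)
Z(-7)*(-43) + Q = (4 + 2*(-7))*(-43) + 96 = (4 - 14)*(-43) + 96 = -10*(-43) + 96 = 430 + 96 = 526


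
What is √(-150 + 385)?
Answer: √235 ≈ 15.330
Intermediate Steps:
√(-150 + 385) = √235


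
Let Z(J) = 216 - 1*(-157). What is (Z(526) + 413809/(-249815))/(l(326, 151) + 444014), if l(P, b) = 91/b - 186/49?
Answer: 686384409214/820701221097585 ≈ 0.00083634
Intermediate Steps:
Z(J) = 373 (Z(J) = 216 + 157 = 373)
l(P, b) = -186/49 + 91/b (l(P, b) = 91/b - 186*1/49 = 91/b - 186/49 = -186/49 + 91/b)
(Z(526) + 413809/(-249815))/(l(326, 151) + 444014) = (373 + 413809/(-249815))/((-186/49 + 91/151) + 444014) = (373 + 413809*(-1/249815))/((-186/49 + 91*(1/151)) + 444014) = (373 - 413809/249815)/((-186/49 + 91/151) + 444014) = 92767186/(249815*(-23627/7399 + 444014)) = 92767186/(249815*(3285235959/7399)) = (92767186/249815)*(7399/3285235959) = 686384409214/820701221097585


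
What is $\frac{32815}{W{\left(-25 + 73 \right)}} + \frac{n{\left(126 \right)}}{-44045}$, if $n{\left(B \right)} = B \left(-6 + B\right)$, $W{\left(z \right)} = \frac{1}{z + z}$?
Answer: $\frac{27750461136}{8809} \approx 3.1502 \cdot 10^{6}$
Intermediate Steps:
$W{\left(z \right)} = \frac{1}{2 z}$
$\frac{32815}{W{\left(-25 + 73 \right)}} + \frac{n{\left(126 \right)}}{-44045} = \frac{32815}{\frac{1}{2} \frac{1}{-25 + 73}} + \frac{126 \left(-6 + 126\right)}{-44045} = \frac{32815}{\frac{1}{2} \cdot \frac{1}{48}} + 126 \cdot 120 \left(- \frac{1}{44045}\right) = \frac{32815}{\frac{1}{2} \cdot \frac{1}{48}} + 15120 \left(- \frac{1}{44045}\right) = 32815 \frac{1}{\frac{1}{96}} - \frac{3024}{8809} = 32815 \cdot 96 - \frac{3024}{8809} = 3150240 - \frac{3024}{8809} = \frac{27750461136}{8809}$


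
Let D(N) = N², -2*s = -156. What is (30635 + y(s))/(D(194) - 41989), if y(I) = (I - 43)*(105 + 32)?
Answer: -11810/1451 ≈ -8.1392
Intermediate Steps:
s = 78 (s = -½*(-156) = 78)
y(I) = -5891 + 137*I (y(I) = (-43 + I)*137 = -5891 + 137*I)
(30635 + y(s))/(D(194) - 41989) = (30635 + (-5891 + 137*78))/(194² - 41989) = (30635 + (-5891 + 10686))/(37636 - 41989) = (30635 + 4795)/(-4353) = 35430*(-1/4353) = -11810/1451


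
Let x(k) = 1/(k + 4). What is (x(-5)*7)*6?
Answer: -42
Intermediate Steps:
x(k) = 1/(4 + k)
(x(-5)*7)*6 = (7/(4 - 5))*6 = (7/(-1))*6 = -1*7*6 = -7*6 = -42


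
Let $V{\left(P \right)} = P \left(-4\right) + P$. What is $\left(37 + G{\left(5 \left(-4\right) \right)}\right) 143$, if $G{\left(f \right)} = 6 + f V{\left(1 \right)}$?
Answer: $14729$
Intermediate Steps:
$V{\left(P \right)} = - 3 P$ ($V{\left(P \right)} = - 4 P + P = - 3 P$)
$G{\left(f \right)} = 6 - 3 f$ ($G{\left(f \right)} = 6 + f \left(\left(-3\right) 1\right) = 6 + f \left(-3\right) = 6 - 3 f$)
$\left(37 + G{\left(5 \left(-4\right) \right)}\right) 143 = \left(37 - \left(-6 + 3 \cdot 5 \left(-4\right)\right)\right) 143 = \left(37 + \left(6 - -60\right)\right) 143 = \left(37 + \left(6 + 60\right)\right) 143 = \left(37 + 66\right) 143 = 103 \cdot 143 = 14729$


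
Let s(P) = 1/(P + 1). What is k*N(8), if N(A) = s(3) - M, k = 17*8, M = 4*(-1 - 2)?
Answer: 1666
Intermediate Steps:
s(P) = 1/(1 + P)
M = -12 (M = 4*(-3) = -12)
k = 136
N(A) = 49/4 (N(A) = 1/(1 + 3) - 1*(-12) = 1/4 + 12 = ¼ + 12 = 49/4)
k*N(8) = 136*(49/4) = 1666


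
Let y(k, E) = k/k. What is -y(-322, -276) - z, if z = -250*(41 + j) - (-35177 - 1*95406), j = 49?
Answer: -108084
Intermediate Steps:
y(k, E) = 1
z = 108083 (z = -250*(41 + 49) - (-35177 - 1*95406) = -250*90 - (-35177 - 95406) = -22500 - 1*(-130583) = -22500 + 130583 = 108083)
-y(-322, -276) - z = -1*1 - 1*108083 = -1 - 108083 = -108084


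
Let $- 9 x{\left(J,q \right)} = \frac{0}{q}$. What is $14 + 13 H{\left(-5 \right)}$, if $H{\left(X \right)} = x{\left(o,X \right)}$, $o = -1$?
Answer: $14$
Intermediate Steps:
$x{\left(J,q \right)} = 0$ ($x{\left(J,q \right)} = - \frac{0 \frac{1}{q}}{9} = \left(- \frac{1}{9}\right) 0 = 0$)
$H{\left(X \right)} = 0$
$14 + 13 H{\left(-5 \right)} = 14 + 13 \cdot 0 = 14 + 0 = 14$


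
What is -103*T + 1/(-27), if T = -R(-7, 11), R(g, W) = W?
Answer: 30590/27 ≈ 1133.0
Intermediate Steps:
T = -11 (T = -1*11 = -11)
-103*T + 1/(-27) = -103*(-11) + 1/(-27) = 1133 - 1/27 = 30590/27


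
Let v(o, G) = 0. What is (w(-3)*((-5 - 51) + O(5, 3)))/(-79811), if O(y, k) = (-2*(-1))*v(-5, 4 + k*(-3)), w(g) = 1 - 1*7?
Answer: -336/79811 ≈ -0.0042099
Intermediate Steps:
w(g) = -6 (w(g) = 1 - 7 = -6)
O(y, k) = 0 (O(y, k) = -2*(-1)*0 = 2*0 = 0)
(w(-3)*((-5 - 51) + O(5, 3)))/(-79811) = -6*((-5 - 51) + 0)/(-79811) = -6*(-56 + 0)*(-1/79811) = -6*(-56)*(-1/79811) = 336*(-1/79811) = -336/79811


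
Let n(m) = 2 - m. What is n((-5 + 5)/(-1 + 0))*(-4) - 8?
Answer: -16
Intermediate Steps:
n((-5 + 5)/(-1 + 0))*(-4) - 8 = (2 - (-5 + 5)/(-1 + 0))*(-4) - 8 = (2 - 0/(-1))*(-4) - 8 = (2 - 0*(-1))*(-4) - 8 = (2 - 1*0)*(-4) - 8 = (2 + 0)*(-4) - 8 = 2*(-4) - 8 = -8 - 8 = -16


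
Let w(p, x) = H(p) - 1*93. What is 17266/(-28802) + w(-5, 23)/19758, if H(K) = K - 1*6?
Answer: -86034259/142267479 ≈ -0.60474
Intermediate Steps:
H(K) = -6 + K (H(K) = K - 6 = -6 + K)
w(p, x) = -99 + p (w(p, x) = (-6 + p) - 1*93 = (-6 + p) - 93 = -99 + p)
17266/(-28802) + w(-5, 23)/19758 = 17266/(-28802) + (-99 - 5)/19758 = 17266*(-1/28802) - 104*1/19758 = -8633/14401 - 52/9879 = -86034259/142267479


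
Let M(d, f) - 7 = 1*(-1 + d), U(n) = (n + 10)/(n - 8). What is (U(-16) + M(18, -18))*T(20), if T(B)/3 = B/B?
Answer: 291/4 ≈ 72.750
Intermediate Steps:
T(B) = 3 (T(B) = 3*(B/B) = 3*1 = 3)
U(n) = (10 + n)/(-8 + n)
M(d, f) = 6 + d (M(d, f) = 7 + 1*(-1 + d) = 7 + (-1 + d) = 6 + d)
(U(-16) + M(18, -18))*T(20) = ((10 - 16)/(-8 - 16) + (6 + 18))*3 = (-6/(-24) + 24)*3 = (-1/24*(-6) + 24)*3 = (1/4 + 24)*3 = (97/4)*3 = 291/4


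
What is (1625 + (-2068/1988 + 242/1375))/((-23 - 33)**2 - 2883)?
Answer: 100899434/15717625 ≈ 6.4195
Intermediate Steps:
(1625 + (-2068/1988 + 242/1375))/((-23 - 33)**2 - 2883) = (1625 + (-2068*1/1988 + 242*(1/1375)))/((-56)**2 - 2883) = (1625 + (-517/497 + 22/125))/(3136 - 2883) = (1625 - 53691/62125)/253 = (100899434/62125)*(1/253) = 100899434/15717625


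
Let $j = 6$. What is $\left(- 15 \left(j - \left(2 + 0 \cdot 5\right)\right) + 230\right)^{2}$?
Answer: $28900$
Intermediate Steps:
$\left(- 15 \left(j - \left(2 + 0 \cdot 5\right)\right) + 230\right)^{2} = \left(- 15 \left(6 - \left(2 + 0 \cdot 5\right)\right) + 230\right)^{2} = \left(- 15 \left(6 - \left(2 + 0\right)\right) + 230\right)^{2} = \left(- 15 \left(6 - 2\right) + 230\right)^{2} = \left(\left(-15\right) 4 + 230\right)^{2} = \left(-60 + 230\right)^{2} = 170^{2} = 28900$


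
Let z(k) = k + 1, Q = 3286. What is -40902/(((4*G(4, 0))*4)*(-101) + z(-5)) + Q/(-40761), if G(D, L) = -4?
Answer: -49659823/7744590 ≈ -6.4122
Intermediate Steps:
z(k) = 1 + k
-40902/(((4*G(4, 0))*4)*(-101) + z(-5)) + Q/(-40761) = -40902/(((4*(-4))*4)*(-101) + (1 - 5)) + 3286/(-40761) = -40902/(-16*4*(-101) - 4) + 3286*(-1/40761) = -40902/(-64*(-101) - 4) - 3286/40761 = -40902/(6464 - 4) - 3286/40761 = -40902/6460 - 3286/40761 = -40902*1/6460 - 3286/40761 = -1203/190 - 3286/40761 = -49659823/7744590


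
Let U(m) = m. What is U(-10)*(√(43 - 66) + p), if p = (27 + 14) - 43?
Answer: 20 - 10*I*√23 ≈ 20.0 - 47.958*I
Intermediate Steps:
p = -2 (p = 41 - 43 = -2)
U(-10)*(√(43 - 66) + p) = -10*(√(43 - 66) - 2) = -10*(√(-23) - 2) = -10*(I*√23 - 2) = -10*(-2 + I*√23) = 20 - 10*I*√23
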